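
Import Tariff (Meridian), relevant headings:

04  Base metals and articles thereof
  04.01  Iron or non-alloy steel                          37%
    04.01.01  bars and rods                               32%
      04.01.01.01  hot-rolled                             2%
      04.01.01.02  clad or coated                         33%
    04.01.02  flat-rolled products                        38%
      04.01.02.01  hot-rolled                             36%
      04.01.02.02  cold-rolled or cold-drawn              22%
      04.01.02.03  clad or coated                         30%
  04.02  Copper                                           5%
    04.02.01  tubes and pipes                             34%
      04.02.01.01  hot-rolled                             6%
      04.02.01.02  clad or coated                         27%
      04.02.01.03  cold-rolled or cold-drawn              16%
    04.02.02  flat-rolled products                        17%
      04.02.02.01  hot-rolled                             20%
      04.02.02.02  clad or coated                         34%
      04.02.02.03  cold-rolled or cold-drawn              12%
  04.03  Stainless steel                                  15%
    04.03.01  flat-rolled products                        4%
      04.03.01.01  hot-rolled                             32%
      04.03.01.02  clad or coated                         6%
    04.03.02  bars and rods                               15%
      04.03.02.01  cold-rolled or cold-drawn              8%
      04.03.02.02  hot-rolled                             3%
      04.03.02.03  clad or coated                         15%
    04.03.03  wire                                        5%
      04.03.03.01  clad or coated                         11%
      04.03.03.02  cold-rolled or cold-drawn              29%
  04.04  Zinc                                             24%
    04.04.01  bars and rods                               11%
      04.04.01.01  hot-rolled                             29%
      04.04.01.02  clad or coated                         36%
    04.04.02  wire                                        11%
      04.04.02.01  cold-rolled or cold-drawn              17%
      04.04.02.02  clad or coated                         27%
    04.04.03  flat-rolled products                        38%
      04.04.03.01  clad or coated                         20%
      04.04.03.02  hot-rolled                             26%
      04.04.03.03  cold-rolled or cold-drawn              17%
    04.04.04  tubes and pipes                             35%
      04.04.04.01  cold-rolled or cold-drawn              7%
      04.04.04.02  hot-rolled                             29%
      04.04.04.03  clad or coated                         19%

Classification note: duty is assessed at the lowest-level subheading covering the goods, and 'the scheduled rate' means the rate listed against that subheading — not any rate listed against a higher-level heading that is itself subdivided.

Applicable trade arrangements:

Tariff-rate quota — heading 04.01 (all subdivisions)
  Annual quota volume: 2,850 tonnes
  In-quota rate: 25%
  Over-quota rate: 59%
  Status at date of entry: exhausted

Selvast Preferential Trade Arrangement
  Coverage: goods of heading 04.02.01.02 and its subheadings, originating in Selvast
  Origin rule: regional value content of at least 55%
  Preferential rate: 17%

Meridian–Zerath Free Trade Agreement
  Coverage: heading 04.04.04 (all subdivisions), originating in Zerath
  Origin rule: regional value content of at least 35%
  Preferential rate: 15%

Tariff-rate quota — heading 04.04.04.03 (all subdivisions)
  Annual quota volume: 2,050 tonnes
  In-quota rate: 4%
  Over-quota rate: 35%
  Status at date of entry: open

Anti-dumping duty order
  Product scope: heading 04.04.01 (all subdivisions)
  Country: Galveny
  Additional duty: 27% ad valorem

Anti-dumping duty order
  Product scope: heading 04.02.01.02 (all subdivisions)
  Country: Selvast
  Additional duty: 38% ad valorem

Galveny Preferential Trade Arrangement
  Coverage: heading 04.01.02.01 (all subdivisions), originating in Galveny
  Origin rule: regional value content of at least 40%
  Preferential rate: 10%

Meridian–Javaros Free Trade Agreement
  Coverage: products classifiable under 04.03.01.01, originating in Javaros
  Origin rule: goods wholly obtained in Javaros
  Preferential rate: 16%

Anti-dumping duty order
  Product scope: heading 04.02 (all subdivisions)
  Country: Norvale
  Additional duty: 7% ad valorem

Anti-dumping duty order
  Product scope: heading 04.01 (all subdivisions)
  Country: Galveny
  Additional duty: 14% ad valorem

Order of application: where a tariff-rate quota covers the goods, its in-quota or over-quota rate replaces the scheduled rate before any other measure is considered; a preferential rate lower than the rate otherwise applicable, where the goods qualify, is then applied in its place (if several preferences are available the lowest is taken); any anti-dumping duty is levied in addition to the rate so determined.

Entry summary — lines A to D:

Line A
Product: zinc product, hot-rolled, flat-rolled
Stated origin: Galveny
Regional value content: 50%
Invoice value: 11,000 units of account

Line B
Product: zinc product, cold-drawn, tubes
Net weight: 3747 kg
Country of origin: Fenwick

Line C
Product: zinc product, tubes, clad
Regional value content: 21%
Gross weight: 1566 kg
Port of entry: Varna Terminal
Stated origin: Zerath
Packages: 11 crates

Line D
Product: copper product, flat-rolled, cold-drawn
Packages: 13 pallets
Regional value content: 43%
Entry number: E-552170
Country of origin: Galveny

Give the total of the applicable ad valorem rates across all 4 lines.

Line A: zinc → 04.04; flat-rolled → 04.04.03; hot-rolled → 04.04.03.02. Scheduled 26%. Galveny agreement on 04.01.02.01: 04.04.03.02 not covered. → 26%.
Line B: zinc → 04.04; tubes → 04.04.04; cold-drawn → 04.04.04.01. Scheduled 7%. No special measure applies. → 7%.
Line C: zinc → 04.04; tubes → 04.04.04; clad → 04.04.04.03. Scheduled 19%. quota on 04.04.04.03 open → in-quota 4%; Zerath agreement on 04.04.04: RVC < 35%. → 4%.
Line D: copper → 04.02; flat-rolled → 04.02.02; cold-drawn → 04.02.02.03. Scheduled 12%. Galveny agreement on 04.01.02.01: 04.02.02.03 not covered. → 12%.
Sum: 26% + 7% + 4% + 12% = 49%.

49%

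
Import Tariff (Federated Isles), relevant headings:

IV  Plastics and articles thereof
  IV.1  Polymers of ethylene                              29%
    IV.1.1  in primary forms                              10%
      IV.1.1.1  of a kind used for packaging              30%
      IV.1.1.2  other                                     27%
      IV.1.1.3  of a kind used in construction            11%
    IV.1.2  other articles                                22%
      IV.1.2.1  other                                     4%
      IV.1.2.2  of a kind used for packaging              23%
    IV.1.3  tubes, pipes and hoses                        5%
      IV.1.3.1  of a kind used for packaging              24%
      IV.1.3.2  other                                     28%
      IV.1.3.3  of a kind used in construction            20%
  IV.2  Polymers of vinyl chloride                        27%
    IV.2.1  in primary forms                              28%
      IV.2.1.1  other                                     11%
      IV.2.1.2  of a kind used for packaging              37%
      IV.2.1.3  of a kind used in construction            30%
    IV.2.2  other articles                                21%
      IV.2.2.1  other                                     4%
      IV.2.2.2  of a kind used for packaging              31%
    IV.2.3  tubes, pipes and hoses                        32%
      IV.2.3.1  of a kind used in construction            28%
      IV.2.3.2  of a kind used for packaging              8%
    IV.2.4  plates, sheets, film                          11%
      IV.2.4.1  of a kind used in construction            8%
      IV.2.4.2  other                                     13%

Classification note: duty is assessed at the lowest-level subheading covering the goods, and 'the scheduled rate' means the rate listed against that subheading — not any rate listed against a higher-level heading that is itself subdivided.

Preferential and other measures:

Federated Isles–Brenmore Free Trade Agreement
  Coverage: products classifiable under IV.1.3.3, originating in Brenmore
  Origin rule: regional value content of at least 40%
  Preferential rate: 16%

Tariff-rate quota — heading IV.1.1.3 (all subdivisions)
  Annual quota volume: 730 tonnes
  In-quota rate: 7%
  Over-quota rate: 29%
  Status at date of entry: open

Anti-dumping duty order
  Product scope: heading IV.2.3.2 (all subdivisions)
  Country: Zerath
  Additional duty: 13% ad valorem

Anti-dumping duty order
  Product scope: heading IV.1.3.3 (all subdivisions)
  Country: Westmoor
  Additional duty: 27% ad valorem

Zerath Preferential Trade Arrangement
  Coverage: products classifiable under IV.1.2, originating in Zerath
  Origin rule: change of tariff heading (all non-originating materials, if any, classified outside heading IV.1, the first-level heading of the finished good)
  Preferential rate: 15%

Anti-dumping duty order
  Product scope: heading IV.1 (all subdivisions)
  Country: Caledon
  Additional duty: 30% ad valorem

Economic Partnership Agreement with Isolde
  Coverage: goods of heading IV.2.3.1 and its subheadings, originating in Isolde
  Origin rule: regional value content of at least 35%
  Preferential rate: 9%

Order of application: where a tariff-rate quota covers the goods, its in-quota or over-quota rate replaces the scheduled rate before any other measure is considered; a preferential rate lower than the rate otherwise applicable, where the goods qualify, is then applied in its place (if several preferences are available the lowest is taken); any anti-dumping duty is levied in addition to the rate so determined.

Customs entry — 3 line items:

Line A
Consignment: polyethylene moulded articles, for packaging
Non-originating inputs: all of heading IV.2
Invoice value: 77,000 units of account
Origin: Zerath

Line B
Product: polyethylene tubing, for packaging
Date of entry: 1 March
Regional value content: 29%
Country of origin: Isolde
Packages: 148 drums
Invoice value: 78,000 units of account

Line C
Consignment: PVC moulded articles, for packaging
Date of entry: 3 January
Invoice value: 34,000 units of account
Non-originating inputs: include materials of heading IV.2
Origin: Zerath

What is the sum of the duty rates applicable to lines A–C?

Line A: polyethylene → IV.1; moulded articles → IV.1.2; for packaging → IV.1.2.2. Scheduled 23%. Zerath agreement on IV.1.2: CTH met → 15% available; preferential 15%. → 15%.
Line B: polyethylene → IV.1; tubing → IV.1.3; for packaging → IV.1.3.1. Scheduled 24%. Isolde agreement on IV.2.3.1: IV.1.3.1 not covered. → 24%.
Line C: PVC → IV.2; moulded articles → IV.2.2; for packaging → IV.2.2.2. Scheduled 31%. Zerath agreement on IV.1.2: IV.2.2.2 not covered. → 31%.
Sum: 15% + 24% + 31% = 70%.

70%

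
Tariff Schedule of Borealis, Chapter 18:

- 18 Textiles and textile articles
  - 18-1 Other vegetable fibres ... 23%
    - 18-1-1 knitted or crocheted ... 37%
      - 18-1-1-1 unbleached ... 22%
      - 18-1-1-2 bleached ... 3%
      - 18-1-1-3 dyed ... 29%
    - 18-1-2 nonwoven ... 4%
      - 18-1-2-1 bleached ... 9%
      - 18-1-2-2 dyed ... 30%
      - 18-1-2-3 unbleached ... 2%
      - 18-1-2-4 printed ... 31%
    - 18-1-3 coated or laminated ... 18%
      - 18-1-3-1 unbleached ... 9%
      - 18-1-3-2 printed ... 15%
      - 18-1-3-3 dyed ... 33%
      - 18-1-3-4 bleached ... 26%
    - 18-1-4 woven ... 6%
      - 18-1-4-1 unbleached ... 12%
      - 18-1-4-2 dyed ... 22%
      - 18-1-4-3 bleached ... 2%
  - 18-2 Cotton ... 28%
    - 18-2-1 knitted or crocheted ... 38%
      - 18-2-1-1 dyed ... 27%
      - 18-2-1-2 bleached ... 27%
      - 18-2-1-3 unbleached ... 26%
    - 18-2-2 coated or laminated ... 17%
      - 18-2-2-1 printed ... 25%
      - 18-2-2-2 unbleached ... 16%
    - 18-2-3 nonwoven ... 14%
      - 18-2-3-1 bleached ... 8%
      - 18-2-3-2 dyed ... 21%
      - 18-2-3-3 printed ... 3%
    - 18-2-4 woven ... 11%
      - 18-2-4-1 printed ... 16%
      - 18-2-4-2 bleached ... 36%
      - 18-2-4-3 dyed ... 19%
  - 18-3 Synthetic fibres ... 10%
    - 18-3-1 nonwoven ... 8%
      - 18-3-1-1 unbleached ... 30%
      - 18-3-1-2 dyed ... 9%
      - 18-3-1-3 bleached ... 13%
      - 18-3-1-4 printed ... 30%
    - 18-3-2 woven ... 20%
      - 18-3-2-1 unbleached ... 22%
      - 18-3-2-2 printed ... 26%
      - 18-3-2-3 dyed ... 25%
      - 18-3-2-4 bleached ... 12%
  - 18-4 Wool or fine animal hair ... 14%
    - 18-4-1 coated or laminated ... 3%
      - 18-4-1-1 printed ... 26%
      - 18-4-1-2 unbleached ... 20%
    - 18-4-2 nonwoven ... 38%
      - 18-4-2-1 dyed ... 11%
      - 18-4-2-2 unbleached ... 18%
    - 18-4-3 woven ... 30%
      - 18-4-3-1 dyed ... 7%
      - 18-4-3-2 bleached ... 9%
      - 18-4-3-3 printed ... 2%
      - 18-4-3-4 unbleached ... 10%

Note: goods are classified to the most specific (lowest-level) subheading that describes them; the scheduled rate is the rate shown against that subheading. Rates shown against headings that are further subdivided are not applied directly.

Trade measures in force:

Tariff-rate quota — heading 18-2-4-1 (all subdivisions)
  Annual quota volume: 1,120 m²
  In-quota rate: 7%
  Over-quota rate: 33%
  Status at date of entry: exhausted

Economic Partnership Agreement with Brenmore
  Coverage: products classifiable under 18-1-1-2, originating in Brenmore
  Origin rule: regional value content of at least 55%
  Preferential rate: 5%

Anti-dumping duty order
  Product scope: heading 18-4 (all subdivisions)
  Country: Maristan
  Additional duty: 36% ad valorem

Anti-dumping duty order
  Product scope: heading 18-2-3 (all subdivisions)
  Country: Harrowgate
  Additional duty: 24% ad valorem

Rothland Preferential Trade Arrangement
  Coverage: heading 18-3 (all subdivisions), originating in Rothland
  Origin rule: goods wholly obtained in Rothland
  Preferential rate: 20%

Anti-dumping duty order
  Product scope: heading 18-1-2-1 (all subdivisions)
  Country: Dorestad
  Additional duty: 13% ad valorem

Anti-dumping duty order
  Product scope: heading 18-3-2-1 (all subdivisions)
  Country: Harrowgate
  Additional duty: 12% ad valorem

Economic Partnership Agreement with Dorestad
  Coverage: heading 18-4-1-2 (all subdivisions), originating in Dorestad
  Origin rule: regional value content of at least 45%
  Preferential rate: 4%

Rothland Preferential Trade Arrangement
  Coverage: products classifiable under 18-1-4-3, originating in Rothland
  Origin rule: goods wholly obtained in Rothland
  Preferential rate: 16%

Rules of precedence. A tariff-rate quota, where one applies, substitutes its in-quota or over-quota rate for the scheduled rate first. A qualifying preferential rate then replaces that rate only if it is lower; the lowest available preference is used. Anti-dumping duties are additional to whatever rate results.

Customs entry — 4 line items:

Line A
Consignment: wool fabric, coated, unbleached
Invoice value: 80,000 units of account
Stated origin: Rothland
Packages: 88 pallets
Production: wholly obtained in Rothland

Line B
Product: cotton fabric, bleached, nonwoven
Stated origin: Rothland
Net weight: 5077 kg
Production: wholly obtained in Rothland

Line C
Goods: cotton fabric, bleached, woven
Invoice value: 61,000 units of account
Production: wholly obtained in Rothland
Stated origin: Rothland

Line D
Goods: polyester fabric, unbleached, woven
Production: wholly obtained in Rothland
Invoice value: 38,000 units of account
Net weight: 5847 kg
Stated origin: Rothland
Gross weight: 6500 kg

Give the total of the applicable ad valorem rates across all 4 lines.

Line A: wool → 18-4; coated → 18-4-1; unbleached → 18-4-1-2. Scheduled 20%. Rothland agreement on 18-3: 18-4-1-2 not covered; Rothland agreement on 18-1-4-3: 18-4-1-2 not covered. → 20%.
Line B: cotton → 18-2; nonwoven → 18-2-3; bleached → 18-2-3-1. Scheduled 8%. Rothland agreement on 18-3: 18-2-3-1 not covered; Rothland agreement on 18-1-4-3: 18-2-3-1 not covered. → 8%.
Line C: cotton → 18-2; woven → 18-2-4; bleached → 18-2-4-2. Scheduled 36%. Rothland agreement on 18-3: 18-2-4-2 not covered; Rothland agreement on 18-1-4-3: 18-2-4-2 not covered. → 36%.
Line D: polyester → 18-3; woven → 18-3-2; unbleached → 18-3-2-1. Scheduled 22%. Rothland agreement on 18-3: wholly obtained → 20% available; Rothland agreement on 18-1-4-3: 18-3-2-1 not covered; preferential 20%. → 20%.
Sum: 20% + 8% + 36% + 20% = 84%.

84%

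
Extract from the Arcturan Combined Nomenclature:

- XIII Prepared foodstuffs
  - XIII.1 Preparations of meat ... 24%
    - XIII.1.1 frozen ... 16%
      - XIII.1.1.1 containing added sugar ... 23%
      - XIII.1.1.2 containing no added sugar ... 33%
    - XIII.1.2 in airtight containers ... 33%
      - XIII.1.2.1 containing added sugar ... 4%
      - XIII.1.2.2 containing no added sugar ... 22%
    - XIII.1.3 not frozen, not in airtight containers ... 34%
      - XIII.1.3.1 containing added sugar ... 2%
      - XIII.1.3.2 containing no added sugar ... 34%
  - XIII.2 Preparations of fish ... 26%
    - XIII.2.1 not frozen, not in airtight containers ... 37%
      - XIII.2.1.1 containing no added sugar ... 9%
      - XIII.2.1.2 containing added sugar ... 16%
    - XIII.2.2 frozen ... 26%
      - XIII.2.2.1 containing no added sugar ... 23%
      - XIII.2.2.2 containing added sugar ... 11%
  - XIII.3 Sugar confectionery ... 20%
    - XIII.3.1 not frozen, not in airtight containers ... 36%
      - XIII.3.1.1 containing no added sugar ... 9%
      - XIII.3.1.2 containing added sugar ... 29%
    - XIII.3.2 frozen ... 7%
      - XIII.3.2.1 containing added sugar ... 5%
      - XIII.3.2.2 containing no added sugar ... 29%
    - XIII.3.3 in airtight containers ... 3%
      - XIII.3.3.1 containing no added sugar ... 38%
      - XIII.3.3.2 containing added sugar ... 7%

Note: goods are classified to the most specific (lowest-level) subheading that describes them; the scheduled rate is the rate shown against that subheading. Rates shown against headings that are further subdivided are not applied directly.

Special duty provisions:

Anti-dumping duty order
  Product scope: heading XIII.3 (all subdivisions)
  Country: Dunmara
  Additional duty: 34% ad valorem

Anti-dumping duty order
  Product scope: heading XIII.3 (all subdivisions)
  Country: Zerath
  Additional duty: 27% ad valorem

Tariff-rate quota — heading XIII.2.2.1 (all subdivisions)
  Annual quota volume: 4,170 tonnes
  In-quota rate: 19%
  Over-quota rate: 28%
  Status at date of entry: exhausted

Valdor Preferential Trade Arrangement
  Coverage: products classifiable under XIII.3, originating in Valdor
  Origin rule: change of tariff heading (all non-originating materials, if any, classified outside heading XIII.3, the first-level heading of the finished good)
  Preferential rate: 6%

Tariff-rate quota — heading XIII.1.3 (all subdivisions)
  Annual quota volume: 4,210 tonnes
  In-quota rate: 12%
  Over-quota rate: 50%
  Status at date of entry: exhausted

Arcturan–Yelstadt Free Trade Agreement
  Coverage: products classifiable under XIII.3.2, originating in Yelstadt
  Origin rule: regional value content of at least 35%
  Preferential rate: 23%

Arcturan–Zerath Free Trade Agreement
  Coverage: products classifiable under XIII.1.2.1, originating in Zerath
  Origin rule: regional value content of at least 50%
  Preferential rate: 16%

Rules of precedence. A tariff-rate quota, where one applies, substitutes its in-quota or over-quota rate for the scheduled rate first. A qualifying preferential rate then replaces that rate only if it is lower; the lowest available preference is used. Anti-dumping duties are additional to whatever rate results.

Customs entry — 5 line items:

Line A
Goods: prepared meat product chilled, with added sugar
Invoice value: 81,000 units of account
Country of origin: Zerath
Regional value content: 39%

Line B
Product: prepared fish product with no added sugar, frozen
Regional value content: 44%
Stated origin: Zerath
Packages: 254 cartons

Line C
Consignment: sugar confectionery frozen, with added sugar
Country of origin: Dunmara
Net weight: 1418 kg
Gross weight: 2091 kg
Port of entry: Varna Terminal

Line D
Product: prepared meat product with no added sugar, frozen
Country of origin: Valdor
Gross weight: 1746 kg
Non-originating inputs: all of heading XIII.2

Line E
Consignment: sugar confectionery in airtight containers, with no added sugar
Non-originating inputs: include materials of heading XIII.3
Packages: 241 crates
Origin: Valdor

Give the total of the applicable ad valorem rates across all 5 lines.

188%

Line A: prepared meat product → XIII.1; chilled → XIII.1.3; with added sugar → XIII.1.3.1. Scheduled 2%. quota on XIII.1.3 exhausted → over-quota 50%; Zerath agreement on XIII.1.2.1: XIII.1.3.1 not covered. → 50%.
Line B: prepared fish product → XIII.2; frozen → XIII.2.2; with no added sugar → XIII.2.2.1. Scheduled 23%. quota on XIII.2.2.1 exhausted → over-quota 28%; Zerath agreement on XIII.1.2.1: XIII.2.2.1 not covered. → 28%.
Line C: sugar confectionery → XIII.3; frozen → XIII.3.2; with added sugar → XIII.3.2.1. Scheduled 5%. anti-dumping (Dunmara, XIII.3): +34%; total 5% + 34% = 39%. → 39%.
Line D: prepared meat product → XIII.1; frozen → XIII.1.1; with no added sugar → XIII.1.1.2. Scheduled 33%. Valdor agreement on XIII.3: XIII.1.1.2 not covered. → 33%.
Line E: sugar confectionery → XIII.3; in airtight containers → XIII.3.3; with no added sugar → XIII.3.3.1. Scheduled 38%. Valdor agreement on XIII.3: CTH not met. → 38%.
Sum: 50% + 28% + 39% + 33% + 38% = 188%.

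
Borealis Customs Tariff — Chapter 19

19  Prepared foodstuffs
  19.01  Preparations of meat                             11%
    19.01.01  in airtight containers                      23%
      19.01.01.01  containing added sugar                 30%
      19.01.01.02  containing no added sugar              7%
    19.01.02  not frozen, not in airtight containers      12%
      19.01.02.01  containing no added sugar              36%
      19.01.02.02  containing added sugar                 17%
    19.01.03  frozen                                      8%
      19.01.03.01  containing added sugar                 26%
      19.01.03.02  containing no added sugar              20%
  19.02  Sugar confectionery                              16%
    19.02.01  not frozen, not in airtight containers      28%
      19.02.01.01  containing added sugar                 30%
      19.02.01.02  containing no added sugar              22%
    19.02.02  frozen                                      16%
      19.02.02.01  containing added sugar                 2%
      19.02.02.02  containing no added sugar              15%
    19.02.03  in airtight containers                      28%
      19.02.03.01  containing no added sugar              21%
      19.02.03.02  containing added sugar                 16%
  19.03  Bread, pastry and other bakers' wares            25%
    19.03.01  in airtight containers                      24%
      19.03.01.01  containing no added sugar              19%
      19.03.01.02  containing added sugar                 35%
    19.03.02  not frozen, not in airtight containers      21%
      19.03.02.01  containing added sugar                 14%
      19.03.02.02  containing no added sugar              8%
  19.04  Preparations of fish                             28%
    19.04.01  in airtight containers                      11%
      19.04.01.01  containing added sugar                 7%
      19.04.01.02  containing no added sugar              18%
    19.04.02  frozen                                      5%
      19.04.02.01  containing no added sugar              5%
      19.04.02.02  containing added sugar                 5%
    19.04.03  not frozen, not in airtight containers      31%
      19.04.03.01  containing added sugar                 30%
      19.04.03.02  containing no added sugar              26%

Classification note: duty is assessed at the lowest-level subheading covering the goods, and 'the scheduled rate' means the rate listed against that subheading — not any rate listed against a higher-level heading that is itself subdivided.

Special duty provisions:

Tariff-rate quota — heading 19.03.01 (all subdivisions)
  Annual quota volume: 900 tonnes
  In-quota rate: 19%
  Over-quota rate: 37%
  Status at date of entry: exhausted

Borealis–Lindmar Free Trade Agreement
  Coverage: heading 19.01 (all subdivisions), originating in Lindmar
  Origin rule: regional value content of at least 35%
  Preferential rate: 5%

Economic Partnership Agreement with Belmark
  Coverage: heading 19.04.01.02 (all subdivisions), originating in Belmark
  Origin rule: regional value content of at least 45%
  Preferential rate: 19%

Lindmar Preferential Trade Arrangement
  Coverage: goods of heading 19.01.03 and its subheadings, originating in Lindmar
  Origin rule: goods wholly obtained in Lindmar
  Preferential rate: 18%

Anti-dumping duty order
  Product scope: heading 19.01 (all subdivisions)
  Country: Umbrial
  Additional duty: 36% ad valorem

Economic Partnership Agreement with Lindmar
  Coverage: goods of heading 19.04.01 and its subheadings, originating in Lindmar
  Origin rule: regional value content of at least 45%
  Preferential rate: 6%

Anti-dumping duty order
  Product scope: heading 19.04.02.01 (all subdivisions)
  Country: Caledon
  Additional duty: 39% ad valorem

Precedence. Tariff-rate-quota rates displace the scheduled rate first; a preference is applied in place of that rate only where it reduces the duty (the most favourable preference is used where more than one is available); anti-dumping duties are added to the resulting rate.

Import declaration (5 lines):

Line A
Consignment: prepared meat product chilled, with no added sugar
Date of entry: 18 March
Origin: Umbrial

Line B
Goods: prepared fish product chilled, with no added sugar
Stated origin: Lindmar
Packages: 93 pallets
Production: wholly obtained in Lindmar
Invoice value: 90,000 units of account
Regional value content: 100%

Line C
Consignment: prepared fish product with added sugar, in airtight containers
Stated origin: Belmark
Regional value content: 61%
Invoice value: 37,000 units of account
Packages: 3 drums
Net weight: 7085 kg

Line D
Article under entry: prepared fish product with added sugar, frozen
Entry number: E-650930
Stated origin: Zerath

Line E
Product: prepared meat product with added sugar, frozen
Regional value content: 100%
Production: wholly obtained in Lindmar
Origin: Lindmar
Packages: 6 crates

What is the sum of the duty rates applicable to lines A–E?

Line A: prepared meat product → 19.01; chilled → 19.01.02; with no added sugar → 19.01.02.01. Scheduled 36%. anti-dumping (Umbrial, 19.01): +36%; total 36% + 36% = 72%. → 72%.
Line B: prepared fish product → 19.04; chilled → 19.04.03; with no added sugar → 19.04.03.02. Scheduled 26%. Lindmar agreement on 19.01: 19.04.03.02 not covered; Lindmar agreement on 19.01.03: 19.04.03.02 not covered; Lindmar agreement on 19.04.01: 19.04.03.02 not covered. → 26%.
Line C: prepared fish product → 19.04; in airtight containers → 19.04.01; with added sugar → 19.04.01.01. Scheduled 7%. Belmark agreement on 19.04.01.02: 19.04.01.01 not covered. → 7%.
Line D: prepared fish product → 19.04; frozen → 19.04.02; with added sugar → 19.04.02.02. Scheduled 5%. No special measure applies. → 5%.
Line E: prepared meat product → 19.01; frozen → 19.01.03; with added sugar → 19.01.03.01. Scheduled 26%. Lindmar agreement on 19.01: RVC ≥ 35% → 5% available; Lindmar agreement on 19.01.03: wholly obtained → 18% available; Lindmar agreement on 19.04.01: 19.01.03.01 not covered; preferential 5%. → 5%.
Sum: 72% + 26% + 7% + 5% + 5% = 115%.

115%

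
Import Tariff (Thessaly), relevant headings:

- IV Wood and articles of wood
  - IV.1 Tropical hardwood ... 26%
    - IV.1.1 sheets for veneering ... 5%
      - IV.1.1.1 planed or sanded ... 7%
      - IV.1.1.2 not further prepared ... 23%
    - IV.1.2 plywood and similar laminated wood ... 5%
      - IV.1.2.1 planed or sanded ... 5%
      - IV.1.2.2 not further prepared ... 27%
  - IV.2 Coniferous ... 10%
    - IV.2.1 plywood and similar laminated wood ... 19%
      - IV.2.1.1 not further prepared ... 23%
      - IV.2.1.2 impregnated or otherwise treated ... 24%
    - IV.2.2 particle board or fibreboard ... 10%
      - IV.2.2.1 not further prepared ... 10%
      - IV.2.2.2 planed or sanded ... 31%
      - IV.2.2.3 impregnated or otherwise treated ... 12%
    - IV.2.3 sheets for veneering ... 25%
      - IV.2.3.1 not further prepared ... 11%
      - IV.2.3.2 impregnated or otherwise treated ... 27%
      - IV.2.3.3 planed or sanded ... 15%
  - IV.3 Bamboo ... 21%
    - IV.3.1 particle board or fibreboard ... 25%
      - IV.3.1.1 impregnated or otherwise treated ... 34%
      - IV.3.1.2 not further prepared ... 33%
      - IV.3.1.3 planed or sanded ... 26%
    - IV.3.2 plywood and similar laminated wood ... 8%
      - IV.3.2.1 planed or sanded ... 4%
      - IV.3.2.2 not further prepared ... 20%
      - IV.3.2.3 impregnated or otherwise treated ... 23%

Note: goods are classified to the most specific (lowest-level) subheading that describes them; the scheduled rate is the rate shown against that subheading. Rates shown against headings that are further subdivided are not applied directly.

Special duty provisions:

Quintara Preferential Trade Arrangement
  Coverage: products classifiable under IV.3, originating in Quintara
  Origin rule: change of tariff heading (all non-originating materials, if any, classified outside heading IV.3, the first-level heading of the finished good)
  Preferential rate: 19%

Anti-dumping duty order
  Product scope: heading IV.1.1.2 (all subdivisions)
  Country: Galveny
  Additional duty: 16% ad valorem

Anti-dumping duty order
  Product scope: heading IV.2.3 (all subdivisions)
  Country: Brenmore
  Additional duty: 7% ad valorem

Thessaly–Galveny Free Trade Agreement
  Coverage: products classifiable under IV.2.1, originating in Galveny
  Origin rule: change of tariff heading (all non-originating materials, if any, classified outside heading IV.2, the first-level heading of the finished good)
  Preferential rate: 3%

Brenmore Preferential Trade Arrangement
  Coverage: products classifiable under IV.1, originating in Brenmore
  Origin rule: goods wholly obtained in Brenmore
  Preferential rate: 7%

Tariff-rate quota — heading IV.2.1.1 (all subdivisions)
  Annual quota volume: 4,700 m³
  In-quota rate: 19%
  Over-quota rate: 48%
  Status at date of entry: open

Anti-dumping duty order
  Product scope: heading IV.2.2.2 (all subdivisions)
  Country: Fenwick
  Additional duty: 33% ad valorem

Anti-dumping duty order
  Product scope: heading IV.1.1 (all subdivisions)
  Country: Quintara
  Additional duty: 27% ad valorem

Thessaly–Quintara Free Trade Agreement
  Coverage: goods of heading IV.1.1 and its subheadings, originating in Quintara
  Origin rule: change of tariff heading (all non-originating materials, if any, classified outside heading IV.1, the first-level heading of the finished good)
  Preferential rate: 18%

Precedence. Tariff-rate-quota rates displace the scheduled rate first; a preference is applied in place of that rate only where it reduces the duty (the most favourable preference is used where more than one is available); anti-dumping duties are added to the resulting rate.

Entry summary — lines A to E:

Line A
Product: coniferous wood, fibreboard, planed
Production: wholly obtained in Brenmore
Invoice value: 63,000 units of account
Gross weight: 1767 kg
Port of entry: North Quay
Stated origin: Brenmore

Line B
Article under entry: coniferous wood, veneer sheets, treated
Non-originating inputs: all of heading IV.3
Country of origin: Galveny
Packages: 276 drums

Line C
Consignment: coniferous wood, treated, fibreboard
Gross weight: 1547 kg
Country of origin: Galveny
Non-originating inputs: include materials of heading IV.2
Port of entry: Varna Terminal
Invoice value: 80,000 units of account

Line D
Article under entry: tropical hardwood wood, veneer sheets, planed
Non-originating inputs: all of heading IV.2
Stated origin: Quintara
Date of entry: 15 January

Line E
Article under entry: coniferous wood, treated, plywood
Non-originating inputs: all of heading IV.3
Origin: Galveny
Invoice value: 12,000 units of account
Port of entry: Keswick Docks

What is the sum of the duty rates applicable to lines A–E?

Line A: coniferous → IV.2; fibreboard → IV.2.2; planed → IV.2.2.2. Scheduled 31%. Brenmore agreement on IV.1: IV.2.2.2 not covered. → 31%.
Line B: coniferous → IV.2; veneer sheets → IV.2.3; treated → IV.2.3.2. Scheduled 27%. Galveny agreement on IV.2.1: IV.2.3.2 not covered. → 27%.
Line C: coniferous → IV.2; fibreboard → IV.2.2; treated → IV.2.2.3. Scheduled 12%. Galveny agreement on IV.2.1: IV.2.2.3 not covered. → 12%.
Line D: tropical hardwood → IV.1; veneer sheets → IV.1.1; planed → IV.1.1.1. Scheduled 7%. Quintara agreement on IV.3: IV.1.1.1 not covered; Quintara agreement on IV.1.1: CTH met → 18% available; preference 18% not lower than 7% → no reduction; anti-dumping (Quintara, IV.1.1): +27%; total 7% + 27% = 34%. → 34%.
Line E: coniferous → IV.2; plywood → IV.2.1; treated → IV.2.1.2. Scheduled 24%. Galveny agreement on IV.2.1: CTH met → 3% available; preferential 3%. → 3%.
Sum: 31% + 27% + 12% + 34% + 3% = 107%.

107%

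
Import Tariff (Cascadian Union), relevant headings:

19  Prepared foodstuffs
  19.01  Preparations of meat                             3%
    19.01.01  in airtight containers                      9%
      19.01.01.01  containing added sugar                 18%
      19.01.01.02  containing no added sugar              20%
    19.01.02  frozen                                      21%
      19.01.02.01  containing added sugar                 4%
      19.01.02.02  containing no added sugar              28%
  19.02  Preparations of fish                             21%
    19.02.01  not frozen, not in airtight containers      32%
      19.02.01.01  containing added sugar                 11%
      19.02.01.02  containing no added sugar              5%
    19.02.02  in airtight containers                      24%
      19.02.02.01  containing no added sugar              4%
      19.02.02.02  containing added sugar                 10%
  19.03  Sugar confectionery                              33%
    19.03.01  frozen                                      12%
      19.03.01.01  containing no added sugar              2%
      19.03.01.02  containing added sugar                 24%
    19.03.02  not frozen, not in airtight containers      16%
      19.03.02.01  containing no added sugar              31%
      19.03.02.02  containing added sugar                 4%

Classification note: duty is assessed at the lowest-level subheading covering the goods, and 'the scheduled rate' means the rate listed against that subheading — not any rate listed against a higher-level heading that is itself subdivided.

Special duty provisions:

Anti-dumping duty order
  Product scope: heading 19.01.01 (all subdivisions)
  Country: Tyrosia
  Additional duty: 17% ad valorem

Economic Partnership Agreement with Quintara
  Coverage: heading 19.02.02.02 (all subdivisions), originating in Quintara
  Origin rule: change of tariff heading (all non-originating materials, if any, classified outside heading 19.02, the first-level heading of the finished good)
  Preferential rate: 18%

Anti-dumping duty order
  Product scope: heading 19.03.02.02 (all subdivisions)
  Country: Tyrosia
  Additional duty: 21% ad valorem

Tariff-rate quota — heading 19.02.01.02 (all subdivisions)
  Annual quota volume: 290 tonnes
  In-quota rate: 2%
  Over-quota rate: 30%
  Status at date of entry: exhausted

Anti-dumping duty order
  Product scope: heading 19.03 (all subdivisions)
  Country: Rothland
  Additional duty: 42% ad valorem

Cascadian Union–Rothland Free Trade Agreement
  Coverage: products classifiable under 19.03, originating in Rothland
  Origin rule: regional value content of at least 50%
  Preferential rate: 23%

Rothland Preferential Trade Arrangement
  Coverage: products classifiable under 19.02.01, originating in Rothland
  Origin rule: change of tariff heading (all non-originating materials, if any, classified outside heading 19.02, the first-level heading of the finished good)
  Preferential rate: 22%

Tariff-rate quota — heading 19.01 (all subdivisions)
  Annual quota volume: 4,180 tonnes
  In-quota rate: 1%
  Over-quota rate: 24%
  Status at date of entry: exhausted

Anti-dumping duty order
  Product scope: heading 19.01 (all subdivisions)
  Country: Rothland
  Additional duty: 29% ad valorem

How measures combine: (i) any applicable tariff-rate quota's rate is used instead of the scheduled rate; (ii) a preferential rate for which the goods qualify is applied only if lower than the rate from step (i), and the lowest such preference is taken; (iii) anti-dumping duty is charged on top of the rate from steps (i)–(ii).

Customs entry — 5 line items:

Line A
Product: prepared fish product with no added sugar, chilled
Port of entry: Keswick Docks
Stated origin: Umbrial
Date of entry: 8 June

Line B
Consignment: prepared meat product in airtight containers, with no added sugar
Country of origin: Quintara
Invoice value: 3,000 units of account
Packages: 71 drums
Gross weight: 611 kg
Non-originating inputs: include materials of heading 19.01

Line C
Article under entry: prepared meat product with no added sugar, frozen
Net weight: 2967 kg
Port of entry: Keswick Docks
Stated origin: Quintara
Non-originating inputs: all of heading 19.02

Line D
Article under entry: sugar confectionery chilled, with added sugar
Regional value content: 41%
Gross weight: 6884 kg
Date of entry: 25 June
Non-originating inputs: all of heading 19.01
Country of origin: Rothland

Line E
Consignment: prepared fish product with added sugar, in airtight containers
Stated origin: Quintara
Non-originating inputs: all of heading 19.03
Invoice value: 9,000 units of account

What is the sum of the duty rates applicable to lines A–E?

Line A: prepared fish product → 19.02; chilled → 19.02.01; with no added sugar → 19.02.01.02. Scheduled 5%. quota on 19.02.01.02 exhausted → over-quota 30%. → 30%.
Line B: prepared meat product → 19.01; in airtight containers → 19.01.01; with no added sugar → 19.01.01.02. Scheduled 20%. quota on 19.01 exhausted → over-quota 24%; Quintara agreement on 19.02.02.02: 19.01.01.02 not covered. → 24%.
Line C: prepared meat product → 19.01; frozen → 19.01.02; with no added sugar → 19.01.02.02. Scheduled 28%. quota on 19.01 exhausted → over-quota 24%; Quintara agreement on 19.02.02.02: 19.01.02.02 not covered. → 24%.
Line D: sugar confectionery → 19.03; chilled → 19.03.02; with added sugar → 19.03.02.02. Scheduled 4%. Rothland agreement on 19.03: RVC < 50%; Rothland agreement on 19.02.01: 19.03.02.02 not covered; anti-dumping (Rothland, 19.03): +42%; total 4% + 42% = 46%. → 46%.
Line E: prepared fish product → 19.02; in airtight containers → 19.02.02; with added sugar → 19.02.02.02. Scheduled 10%. Quintara agreement on 19.02.02.02: CTH met → 18% available; preference 18% not lower than 10% → no reduction. → 10%.
Sum: 30% + 24% + 24% + 46% + 10% = 134%.

134%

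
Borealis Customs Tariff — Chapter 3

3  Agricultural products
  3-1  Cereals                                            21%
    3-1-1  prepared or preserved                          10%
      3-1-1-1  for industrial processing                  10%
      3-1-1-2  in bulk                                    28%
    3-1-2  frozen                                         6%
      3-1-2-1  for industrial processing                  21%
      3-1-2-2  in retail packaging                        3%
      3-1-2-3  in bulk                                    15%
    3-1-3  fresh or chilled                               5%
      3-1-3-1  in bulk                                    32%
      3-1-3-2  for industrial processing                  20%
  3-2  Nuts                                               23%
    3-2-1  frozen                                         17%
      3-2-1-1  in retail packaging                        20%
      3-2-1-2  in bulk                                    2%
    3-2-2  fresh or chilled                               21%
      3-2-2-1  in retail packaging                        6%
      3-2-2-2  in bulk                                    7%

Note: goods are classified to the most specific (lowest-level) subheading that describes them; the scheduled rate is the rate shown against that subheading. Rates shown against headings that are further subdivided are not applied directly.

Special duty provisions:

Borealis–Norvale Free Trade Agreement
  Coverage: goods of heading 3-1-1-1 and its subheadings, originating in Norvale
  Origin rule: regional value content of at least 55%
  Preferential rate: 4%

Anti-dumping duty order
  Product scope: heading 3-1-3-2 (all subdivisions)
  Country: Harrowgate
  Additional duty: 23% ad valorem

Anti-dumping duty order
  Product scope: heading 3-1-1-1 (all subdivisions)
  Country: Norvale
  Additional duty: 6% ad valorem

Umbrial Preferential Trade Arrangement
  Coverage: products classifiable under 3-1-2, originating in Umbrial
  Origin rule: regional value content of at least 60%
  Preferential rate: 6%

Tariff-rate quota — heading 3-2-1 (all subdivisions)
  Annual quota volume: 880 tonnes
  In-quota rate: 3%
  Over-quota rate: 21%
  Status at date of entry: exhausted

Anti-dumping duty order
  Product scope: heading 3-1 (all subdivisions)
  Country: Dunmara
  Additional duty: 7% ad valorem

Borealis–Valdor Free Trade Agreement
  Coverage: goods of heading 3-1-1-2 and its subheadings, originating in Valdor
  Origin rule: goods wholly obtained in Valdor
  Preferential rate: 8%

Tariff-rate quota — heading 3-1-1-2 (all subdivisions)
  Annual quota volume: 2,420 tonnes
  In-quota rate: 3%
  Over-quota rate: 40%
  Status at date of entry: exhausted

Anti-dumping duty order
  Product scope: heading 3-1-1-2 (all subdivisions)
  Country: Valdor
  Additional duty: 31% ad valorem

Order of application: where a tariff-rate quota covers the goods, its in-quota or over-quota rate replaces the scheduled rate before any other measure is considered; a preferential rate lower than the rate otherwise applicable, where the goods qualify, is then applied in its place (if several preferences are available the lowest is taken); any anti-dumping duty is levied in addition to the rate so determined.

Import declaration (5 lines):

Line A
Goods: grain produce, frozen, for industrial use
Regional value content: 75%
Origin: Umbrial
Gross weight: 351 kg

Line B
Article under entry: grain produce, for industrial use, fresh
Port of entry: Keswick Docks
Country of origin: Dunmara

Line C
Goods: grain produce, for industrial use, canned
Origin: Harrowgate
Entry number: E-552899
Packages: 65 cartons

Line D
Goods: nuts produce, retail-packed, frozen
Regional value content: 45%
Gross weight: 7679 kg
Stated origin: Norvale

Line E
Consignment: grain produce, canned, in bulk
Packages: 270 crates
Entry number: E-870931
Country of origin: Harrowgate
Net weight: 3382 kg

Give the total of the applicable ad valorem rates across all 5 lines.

Line A: grain → 3-1; frozen → 3-1-2; for industrial use → 3-1-2-1. Scheduled 21%. Umbrial agreement on 3-1-2: RVC ≥ 60% → 6% available; preferential 6%. → 6%.
Line B: grain → 3-1; fresh → 3-1-3; for industrial use → 3-1-3-2. Scheduled 20%. anti-dumping (Dunmara, 3-1): +7%; total 20% + 7% = 27%. → 27%.
Line C: grain → 3-1; canned → 3-1-1; for industrial use → 3-1-1-1. Scheduled 10%. No special measure applies. → 10%.
Line D: nuts → 3-2; frozen → 3-2-1; retail-packed → 3-2-1-1. Scheduled 20%. quota on 3-2-1 exhausted → over-quota 21%; Norvale agreement on 3-1-1-1: 3-2-1-1 not covered. → 21%.
Line E: grain → 3-1; canned → 3-1-1; in bulk → 3-1-1-2. Scheduled 28%. quota on 3-1-1-2 exhausted → over-quota 40%. → 40%.
Sum: 6% + 27% + 10% + 21% + 40% = 104%.

104%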